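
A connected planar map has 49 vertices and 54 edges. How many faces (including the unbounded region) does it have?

Euler's formula for a connected plane graph: V − E + F = 2, so F = 2 − 49 + 54 = 7.

7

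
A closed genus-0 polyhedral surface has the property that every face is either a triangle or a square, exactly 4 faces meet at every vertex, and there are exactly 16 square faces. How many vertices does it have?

22

Let x be the number of triangles; then F = 16 + x.
Edge–face incidences: 2E = 4·16 + 3·x = 64 + 3x.
Every vertex has degree 4, so 4V = 2E.
Euler: V − E + F = 2 ⇒ (2E)/4 − E + (16 + x) = 2.
Multiply by 8: 2·(2E) − 4·(2E) + 8·(16 + x) = 16, i.e. 128 + 8x − 2·(64 + 3x) = 16.
Collecting terms: 2x = 16, so x = 8.
Then 2E = 64 + 3·8 = 88, so E = 44, V = 2E/4 = 22, F = 16 + 8 = 24.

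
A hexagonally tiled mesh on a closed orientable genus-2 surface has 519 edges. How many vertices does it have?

344

χ = 2 − 2·2 = -2, and every face is a hexagon so 6F = 2E.
F = 2E/6 = 173. Then V = -2 + E − F = -2 + 519 − 173 = 344.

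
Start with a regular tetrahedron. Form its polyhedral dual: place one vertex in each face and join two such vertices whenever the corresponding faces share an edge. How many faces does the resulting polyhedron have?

4

The base solid has V = 4, E = 6, F = 4.
The dual swaps V and F and preserves E: V′ = F = 4, E′ = E = 6, F′ = V = 4.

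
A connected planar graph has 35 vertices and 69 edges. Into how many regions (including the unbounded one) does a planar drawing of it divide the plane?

Euler's formula for a connected plane graph: V − E + F = 2, so F = 2 − 35 + 69 = 36.

36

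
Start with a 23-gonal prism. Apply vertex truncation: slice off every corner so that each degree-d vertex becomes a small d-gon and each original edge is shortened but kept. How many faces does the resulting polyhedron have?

71

The base solid has V = 46, E = 69, F = 25.
Truncation replaces each original edge-end by a new vertex, so V′ = 2E = 138.
Each original edge survives, and each old vertex of degree d contributes d new edges; summing degrees gives Σd = 2E, so E′ = E + 2E = 3E = 207.
Each original face survives and each original vertex becomes one new face: F′ = F + V = 71.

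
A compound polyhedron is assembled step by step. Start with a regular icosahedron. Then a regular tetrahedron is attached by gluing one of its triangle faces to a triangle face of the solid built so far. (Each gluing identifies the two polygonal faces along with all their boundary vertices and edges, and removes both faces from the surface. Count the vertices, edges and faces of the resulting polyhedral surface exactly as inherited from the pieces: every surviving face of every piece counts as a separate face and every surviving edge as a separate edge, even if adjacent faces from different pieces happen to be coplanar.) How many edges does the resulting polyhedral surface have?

A regular icosahedron: V=12, E=30, F=20.
Attach a regular tetrahedron (V=4, E=6, F=4) along a 3-gon: merge 3 vertices and 3 edges, delete both glued faces → V=13, E=33, F=22.
Check: V − E + F = 13 − 33 + 22 = 2.

33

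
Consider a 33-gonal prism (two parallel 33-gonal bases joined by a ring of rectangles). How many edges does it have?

99

A prism on an n-gon has two n-gon bases and n rectangular sides: V = 2·33 = 66, E = 3·33 = 99, F = 33 + 2 = 35.
Check: V − E + F = 66 − 99 + 35 = 2.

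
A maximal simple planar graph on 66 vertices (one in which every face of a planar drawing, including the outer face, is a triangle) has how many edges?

In a plane triangulation 3F = 2E and V − E + F = 2, so E = 3V − 6 = 3·66 − 6 = 192.

192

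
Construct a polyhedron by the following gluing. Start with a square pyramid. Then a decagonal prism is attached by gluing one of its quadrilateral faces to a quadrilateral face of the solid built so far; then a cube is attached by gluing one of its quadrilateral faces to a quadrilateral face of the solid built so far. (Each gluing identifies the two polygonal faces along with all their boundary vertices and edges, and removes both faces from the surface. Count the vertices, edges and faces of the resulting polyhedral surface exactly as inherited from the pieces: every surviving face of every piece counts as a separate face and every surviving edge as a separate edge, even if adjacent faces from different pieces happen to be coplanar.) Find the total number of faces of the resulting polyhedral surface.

A square pyramid: V=5, E=8, F=5.
Attach a decagonal prism (V=20, E=30, F=12) along a 4-gon: merge 4 vertices and 4 edges, delete both glued faces → V=21, E=34, F=15.
Attach a cube (V=8, E=12, F=6) along a 4-gon: merge 4 vertices and 4 edges, delete both glued faces → V=25, E=42, F=19.
Check: V − E + F = 25 − 42 + 19 = 2.

19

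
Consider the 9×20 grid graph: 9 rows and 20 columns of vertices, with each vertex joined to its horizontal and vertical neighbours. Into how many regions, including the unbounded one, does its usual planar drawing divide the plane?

The grid has V = 9·20 = 180 vertices and E = 9·19 + 20·8 = 331 edges.
F = 2 − V + E = 2 − 180 + 331 = 153.

153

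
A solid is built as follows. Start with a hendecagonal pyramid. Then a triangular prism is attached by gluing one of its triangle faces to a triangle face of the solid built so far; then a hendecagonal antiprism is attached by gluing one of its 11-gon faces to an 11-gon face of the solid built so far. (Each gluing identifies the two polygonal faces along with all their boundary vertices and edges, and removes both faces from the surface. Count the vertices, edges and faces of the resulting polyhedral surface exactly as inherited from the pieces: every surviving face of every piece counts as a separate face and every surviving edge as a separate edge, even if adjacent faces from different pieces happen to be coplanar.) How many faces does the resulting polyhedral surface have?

37

A hendecagonal pyramid: V=12, E=22, F=12.
Attach a triangular prism (V=6, E=9, F=5) along a 3-gon: merge 3 vertices and 3 edges, delete both glued faces → V=15, E=28, F=15.
Attach a hendecagonal antiprism (V=22, E=44, F=24) along an 11-gon: merge 11 vertices and 11 edges, delete both glued faces → V=26, E=61, F=37.
Check: V − E + F = 26 − 61 + 37 = 2.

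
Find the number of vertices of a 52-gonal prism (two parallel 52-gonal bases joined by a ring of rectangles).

104

A prism on an n-gon has two n-gon bases and n rectangular sides: V = 2·52 = 104, E = 3·52 = 156, F = 52 + 2 = 54.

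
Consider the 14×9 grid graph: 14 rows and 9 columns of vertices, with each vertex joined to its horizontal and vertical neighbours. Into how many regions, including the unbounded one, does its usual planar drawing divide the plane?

105

The grid has V = 14·9 = 126 vertices and E = 14·8 + 9·13 = 229 edges.
F = 2 − V + E = 2 − 126 + 229 = 105.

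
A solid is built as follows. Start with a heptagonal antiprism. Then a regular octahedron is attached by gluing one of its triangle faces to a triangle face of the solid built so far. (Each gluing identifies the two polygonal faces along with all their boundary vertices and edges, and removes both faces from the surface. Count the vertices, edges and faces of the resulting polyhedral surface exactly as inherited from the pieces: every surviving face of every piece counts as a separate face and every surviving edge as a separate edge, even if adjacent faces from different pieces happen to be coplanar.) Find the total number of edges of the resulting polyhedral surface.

A heptagonal antiprism: V=14, E=28, F=16.
Attach a regular octahedron (V=6, E=12, F=8) along a 3-gon: merge 3 vertices and 3 edges, delete both glued faces → V=17, E=37, F=22.
Check: V − E + F = 17 − 37 + 22 = 2.

37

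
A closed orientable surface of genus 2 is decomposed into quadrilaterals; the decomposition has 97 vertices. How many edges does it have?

198

χ = 2 − 2·2 = -2, and every face is a square so 4F = 2E.
V − E + F = -2 with E = 4F/2 gives 97 − (4/2 − 1)·F = -2, so F = 99 and E = 198.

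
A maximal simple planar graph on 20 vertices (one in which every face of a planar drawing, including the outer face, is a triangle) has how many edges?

54

In a plane triangulation 3F = 2E and V − E + F = 2, so E = 3V − 6 = 3·20 − 6 = 54.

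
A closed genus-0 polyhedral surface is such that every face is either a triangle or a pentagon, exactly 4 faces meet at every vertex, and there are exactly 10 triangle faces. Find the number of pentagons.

2

Let x be the number of pentagons; then F = 10 + x.
Edge–face incidences: 2E = 3·10 + 5·x = 30 + 5x.
Every vertex has degree 4, so 4V = 2E.
Euler: V − E + F = 2 ⇒ (2E)/4 − E + (10 + x) = 2.
Multiply by 8: 2·(2E) − 4·(2E) + 8·(10 + x) = 16, i.e. 80 + 8x − 2·(30 + 5x) = 16.
Collecting terms: −2x + 20 = 16, so −2x = −4, so x = 2.
Then 2E = 30 + 5·2 = 40, so E = 20, V = 2E/4 = 10, F = 10 + 2 = 12.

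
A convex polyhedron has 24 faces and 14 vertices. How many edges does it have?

36

Here V − E + F = 2.
E = V + F − (2) = 14 + 24 − (2) = 36.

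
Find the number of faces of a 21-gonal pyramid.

A pyramid on an n-gon base has one n-gon and n triangles: V = 21 + 1 = 22, E = 2·21 = 42, F = 21 + 1 = 22.

22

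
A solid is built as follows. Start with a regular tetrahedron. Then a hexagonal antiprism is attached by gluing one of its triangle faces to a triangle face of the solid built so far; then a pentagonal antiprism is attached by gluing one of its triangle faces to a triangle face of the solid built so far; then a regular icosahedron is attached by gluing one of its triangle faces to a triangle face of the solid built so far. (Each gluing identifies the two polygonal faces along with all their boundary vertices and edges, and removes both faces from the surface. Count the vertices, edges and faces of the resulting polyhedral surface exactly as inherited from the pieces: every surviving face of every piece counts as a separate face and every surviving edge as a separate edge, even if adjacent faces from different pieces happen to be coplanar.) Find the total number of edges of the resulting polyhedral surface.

71

A regular tetrahedron: V=4, E=6, F=4.
Attach a hexagonal antiprism (V=12, E=24, F=14) along a 3-gon: merge 3 vertices and 3 edges, delete both glued faces → V=13, E=27, F=16.
Attach a pentagonal antiprism (V=10, E=20, F=12) along a 3-gon: merge 3 vertices and 3 edges, delete both glued faces → V=20, E=44, F=26.
Attach a regular icosahedron (V=12, E=30, F=20) along a 3-gon: merge 3 vertices and 3 edges, delete both glued faces → V=29, E=71, F=44.
Check: V − E + F = 29 − 71 + 44 = 2.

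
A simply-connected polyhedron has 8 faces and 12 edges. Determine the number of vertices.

Here V − E + F = 2.
V = 2 + E − F = 2 + 12 − 8 = 6.

6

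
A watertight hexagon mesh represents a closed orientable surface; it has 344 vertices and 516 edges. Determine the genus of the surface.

Every face is a hexagon and each edge borders two faces, so 6F = 2·516, giving F = 172.
χ = V − E + F = 344 − 516 + 172 = 0.
For a closed orientable surface χ = 2 − 2g, so g = (2 − (0))/2 = 1.

1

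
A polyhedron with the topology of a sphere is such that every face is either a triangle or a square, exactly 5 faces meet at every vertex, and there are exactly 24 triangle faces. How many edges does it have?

Let x be the number of squares; then F = 24 + x.
Edge–face incidences: 2E = 3·24 + 4·x = 72 + 4x.
Every vertex has degree 5, so 5V = 2E.
Euler: V − E + F = 2 ⇒ (2E)/5 − E + (24 + x) = 2.
Multiply by 10: 2·(2E) − 5·(2E) + 10·(24 + x) = 20, i.e. 240 + 10x − 3·(72 + 4x) = 20.
Collecting terms: −2x + 24 = 20, so −2x = −4, so x = 2.
Then 2E = 72 + 4·2 = 80, so E = 40, V = 2E/5 = 16, F = 24 + 2 = 26.

40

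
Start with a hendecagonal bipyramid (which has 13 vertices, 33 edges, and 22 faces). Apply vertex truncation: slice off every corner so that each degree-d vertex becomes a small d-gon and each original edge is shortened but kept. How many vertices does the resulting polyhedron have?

66

Truncation replaces each original edge-end by a new vertex, so V′ = 2E = 66.
Each original edge survives, and each old vertex of degree d contributes d new edges; summing degrees gives Σd = 2E, so E′ = E + 2E = 3E = 99.
Each original face survives and each original vertex becomes one new face: F′ = F + V = 35.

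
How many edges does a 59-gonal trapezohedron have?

236

The n-trapezohedron (dual of the n-antiprism) has V = 2·59 + 2 = 120, E = 4·59 = 236, F = 2·59 = 118.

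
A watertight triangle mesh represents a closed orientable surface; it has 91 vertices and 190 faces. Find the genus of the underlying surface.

Every face is a triangle, so 2E = 3·190 = 570, giving E = 285.
χ = V − E + F = 91 − 285 + 190 = -4.
For a closed orientable surface χ = 2 − 2g, so g = (2 − (-4))/2 = 3.

3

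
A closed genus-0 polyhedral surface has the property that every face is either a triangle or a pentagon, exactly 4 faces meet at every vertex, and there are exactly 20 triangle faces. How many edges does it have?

Let x be the number of pentagons; then F = 20 + x.
Edge–face incidences: 2E = 3·20 + 5·x = 60 + 5x.
Every vertex has degree 4, so 4V = 2E.
Euler: V − E + F = 2 ⇒ (2E)/4 − E + (20 + x) = 2.
Multiply by 8: 2·(2E) − 4·(2E) + 8·(20 + x) = 16, i.e. 160 + 8x − 2·(60 + 5x) = 16.
Collecting terms: −2x + 40 = 16, so −2x = −24, so x = 12.
Then 2E = 60 + 5·12 = 120, so E = 60, V = 2E/4 = 30, F = 20 + 12 = 32.

60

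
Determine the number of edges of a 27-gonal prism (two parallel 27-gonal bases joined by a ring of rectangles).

81

A prism on an n-gon has two n-gon bases and n rectangular sides: V = 2·27 = 54, E = 3·27 = 81, F = 27 + 2 = 29.
Check: V − E + F = 54 − 81 + 29 = 2.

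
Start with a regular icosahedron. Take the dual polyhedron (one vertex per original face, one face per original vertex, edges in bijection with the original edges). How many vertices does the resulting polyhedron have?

20

The base solid has V = 12, E = 30, F = 20.
The dual swaps V and F and preserves E: V′ = F = 20, E′ = E = 30, F′ = V = 12.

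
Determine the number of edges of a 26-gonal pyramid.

A pyramid on an n-gon base has one n-gon and n triangles: V = 26 + 1 = 27, E = 2·26 = 52, F = 26 + 1 = 27.

52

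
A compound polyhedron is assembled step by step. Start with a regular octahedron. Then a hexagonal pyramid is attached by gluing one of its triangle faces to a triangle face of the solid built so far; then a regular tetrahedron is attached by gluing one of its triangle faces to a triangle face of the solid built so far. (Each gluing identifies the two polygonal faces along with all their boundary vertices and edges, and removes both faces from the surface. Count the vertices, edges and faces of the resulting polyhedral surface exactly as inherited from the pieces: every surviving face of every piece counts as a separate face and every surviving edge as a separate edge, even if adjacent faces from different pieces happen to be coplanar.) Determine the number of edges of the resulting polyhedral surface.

A regular octahedron: V=6, E=12, F=8.
Attach a hexagonal pyramid (V=7, E=12, F=7) along a 3-gon: merge 3 vertices and 3 edges, delete both glued faces → V=10, E=21, F=13.
Attach a regular tetrahedron (V=4, E=6, F=4) along a 3-gon: merge 3 vertices and 3 edges, delete both glued faces → V=11, E=24, F=15.
Check: V − E + F = 11 − 24 + 15 = 2.

24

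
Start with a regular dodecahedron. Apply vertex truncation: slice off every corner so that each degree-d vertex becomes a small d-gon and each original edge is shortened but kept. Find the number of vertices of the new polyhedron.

60

The base solid has V = 20, E = 30, F = 12.
Truncation replaces each original edge-end by a new vertex, so V′ = 2E = 60.
Each original edge survives, and each old vertex of degree d contributes d new edges; summing degrees gives Σd = 2E, so E′ = E + 2E = 3E = 90.
Each original face survives and each original vertex becomes one new face: F′ = F + V = 32.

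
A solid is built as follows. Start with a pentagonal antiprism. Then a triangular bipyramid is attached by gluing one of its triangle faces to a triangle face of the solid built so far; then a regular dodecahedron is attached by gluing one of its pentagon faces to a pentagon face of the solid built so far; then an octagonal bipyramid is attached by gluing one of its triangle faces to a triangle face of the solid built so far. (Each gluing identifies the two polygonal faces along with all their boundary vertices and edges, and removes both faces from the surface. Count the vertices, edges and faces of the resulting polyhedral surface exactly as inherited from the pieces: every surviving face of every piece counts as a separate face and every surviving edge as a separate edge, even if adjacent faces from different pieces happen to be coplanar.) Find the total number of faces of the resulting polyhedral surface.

40

A pentagonal antiprism: V=10, E=20, F=12.
Attach a triangular bipyramid (V=5, E=9, F=6) along a 3-gon: merge 3 vertices and 3 edges, delete both glued faces → V=12, E=26, F=16.
Attach a regular dodecahedron (V=20, E=30, F=12) along a 5-gon: merge 5 vertices and 5 edges, delete both glued faces → V=27, E=51, F=26.
Attach an octagonal bipyramid (V=10, E=24, F=16) along a 3-gon: merge 3 vertices and 3 edges, delete both glued faces → V=34, E=72, F=40.
Check: V − E + F = 34 − 72 + 40 = 2.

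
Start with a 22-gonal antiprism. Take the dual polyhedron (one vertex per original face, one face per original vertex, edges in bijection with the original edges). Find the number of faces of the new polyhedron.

44

The base solid has V = 44, E = 88, F = 46.
The dual swaps V and F and preserves E: V′ = F = 46, E′ = E = 88, F′ = V = 44.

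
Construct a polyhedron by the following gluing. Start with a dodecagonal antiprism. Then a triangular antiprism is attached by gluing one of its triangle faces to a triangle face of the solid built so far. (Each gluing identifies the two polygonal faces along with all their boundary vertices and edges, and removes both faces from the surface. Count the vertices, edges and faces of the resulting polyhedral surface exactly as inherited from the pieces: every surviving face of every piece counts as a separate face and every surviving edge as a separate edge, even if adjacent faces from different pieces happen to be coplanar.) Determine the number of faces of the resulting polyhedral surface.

32

A dodecagonal antiprism: V=24, E=48, F=26.
Attach a triangular antiprism (V=6, E=12, F=8) along a 3-gon: merge 3 vertices and 3 edges, delete both glued faces → V=27, E=57, F=32.
Check: V − E + F = 27 − 57 + 32 = 2.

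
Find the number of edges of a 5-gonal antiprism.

An antiprism on an n-gon has two n-gon caps and 2n triangles: V = 2·5 = 10, E = 4·5 = 20, F = 2·5 + 2 = 12.

20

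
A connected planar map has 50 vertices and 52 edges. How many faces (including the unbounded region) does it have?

4

Euler's formula for a connected plane graph: V − E + F = 2, so F = 2 − 50 + 52 = 4.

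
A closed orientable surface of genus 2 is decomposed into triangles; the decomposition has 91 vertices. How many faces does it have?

186

χ = 2 − 2·2 = -2, and every face is a triangle so 3F = 2E.
V − E + F = -2 with E = 3F/2 gives 91 − (3/2 − 1)·F = -2, so F = 186 and E = 279.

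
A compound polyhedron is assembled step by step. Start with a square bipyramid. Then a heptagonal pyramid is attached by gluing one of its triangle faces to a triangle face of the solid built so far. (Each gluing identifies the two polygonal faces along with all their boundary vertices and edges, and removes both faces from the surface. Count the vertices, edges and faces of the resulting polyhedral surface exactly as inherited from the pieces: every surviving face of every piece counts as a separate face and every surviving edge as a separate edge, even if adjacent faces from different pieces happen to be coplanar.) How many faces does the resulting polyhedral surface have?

A square bipyramid: V=6, E=12, F=8.
Attach a heptagonal pyramid (V=8, E=14, F=8) along a 3-gon: merge 3 vertices and 3 edges, delete both glued faces → V=11, E=23, F=14.
Check: V − E + F = 11 − 23 + 14 = 2.

14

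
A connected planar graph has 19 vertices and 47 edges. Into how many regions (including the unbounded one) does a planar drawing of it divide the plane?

30

Euler's formula for a connected plane graph: V − E + F = 2, so F = 2 − 19 + 47 = 30.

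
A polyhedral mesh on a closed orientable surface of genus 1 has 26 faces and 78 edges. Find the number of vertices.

52

For a closed orientable surface of genus 1, χ = 2 − 2·1 = 0.
V = 0 + E − F = 0 + 78 − 26 = 52.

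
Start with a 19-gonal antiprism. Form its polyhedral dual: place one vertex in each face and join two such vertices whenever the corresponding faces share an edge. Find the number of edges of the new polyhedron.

76

The base solid has V = 38, E = 76, F = 40.
The dual swaps V and F and preserves E: V′ = F = 40, E′ = E = 76, F′ = V = 38.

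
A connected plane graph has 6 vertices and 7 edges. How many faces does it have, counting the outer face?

Euler's formula for a connected plane graph: V − E + F = 2, so F = 2 − 6 + 7 = 3.

3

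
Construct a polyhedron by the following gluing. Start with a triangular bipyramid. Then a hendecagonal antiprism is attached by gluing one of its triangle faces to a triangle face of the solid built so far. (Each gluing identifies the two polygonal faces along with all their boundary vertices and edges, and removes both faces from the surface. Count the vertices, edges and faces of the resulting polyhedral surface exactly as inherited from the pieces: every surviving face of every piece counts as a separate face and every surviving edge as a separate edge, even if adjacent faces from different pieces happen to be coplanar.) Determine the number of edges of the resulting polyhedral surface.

A triangular bipyramid: V=5, E=9, F=6.
Attach a hendecagonal antiprism (V=22, E=44, F=24) along a 3-gon: merge 3 vertices and 3 edges, delete both glued faces → V=24, E=50, F=28.
Check: V − E + F = 24 − 50 + 28 = 2.

50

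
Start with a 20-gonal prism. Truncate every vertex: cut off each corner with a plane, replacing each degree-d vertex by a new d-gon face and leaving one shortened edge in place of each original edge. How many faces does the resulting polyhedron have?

The base solid has V = 40, E = 60, F = 22.
Truncation replaces each original edge-end by a new vertex, so V′ = 2E = 120.
Each original edge survives, and each old vertex of degree d contributes d new edges; summing degrees gives Σd = 2E, so E′ = E + 2E = 3E = 180.
Each original face survives and each original vertex becomes one new face: F′ = F + V = 62.

62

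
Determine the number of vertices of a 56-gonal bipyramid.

58

A bipyramid over an n-gon has 2n triangular faces and n + 2 vertices: V = 56 + 2 = 58, E = 3·56 = 168, F = 2·56 = 112.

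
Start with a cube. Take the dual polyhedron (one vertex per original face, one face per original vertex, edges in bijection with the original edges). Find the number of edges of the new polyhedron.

The base solid has V = 8, E = 12, F = 6.
The dual swaps V and F and preserves E: V′ = F = 6, E′ = E = 12, F′ = V = 8.

12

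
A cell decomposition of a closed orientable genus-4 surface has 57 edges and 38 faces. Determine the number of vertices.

13

For a closed orientable surface of genus 4, χ = 2 − 2·4 = -6.
V = -6 + E − F = -6 + 57 − 38 = 13.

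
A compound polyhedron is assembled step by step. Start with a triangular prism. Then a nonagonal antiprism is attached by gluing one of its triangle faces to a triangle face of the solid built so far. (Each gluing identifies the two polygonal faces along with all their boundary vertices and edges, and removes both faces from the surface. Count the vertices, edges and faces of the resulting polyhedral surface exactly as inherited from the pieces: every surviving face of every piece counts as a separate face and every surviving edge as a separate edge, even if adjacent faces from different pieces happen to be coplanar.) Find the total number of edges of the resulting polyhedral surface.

42

A triangular prism: V=6, E=9, F=5.
Attach a nonagonal antiprism (V=18, E=36, F=20) along a 3-gon: merge 3 vertices and 3 edges, delete both glued faces → V=21, E=42, F=23.
Check: V − E + F = 21 − 42 + 23 = 2.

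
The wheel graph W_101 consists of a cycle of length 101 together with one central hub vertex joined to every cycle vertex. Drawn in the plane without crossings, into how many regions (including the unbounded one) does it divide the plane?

W_101 has V = 101 + 1 = 102 vertices and E = 2·101 = 202 edges.
By Euler's formula F = 2 − V + E = 2 − 102 + 202 = 102.

102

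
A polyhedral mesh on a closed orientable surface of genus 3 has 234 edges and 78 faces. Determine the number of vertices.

For a closed orientable surface of genus 3, χ = 2 − 2·3 = -4.
V = -4 + E − F = -4 + 234 − 78 = 152.

152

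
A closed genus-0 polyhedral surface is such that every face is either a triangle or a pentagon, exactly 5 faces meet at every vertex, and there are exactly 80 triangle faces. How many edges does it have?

Let x be the number of pentagons; then F = 80 + x.
Edge–face incidences: 2E = 3·80 + 5·x = 240 + 5x.
Every vertex has degree 5, so 5V = 2E.
Euler: V − E + F = 2 ⇒ (2E)/5 − E + (80 + x) = 2.
Multiply by 10: 2·(2E) − 5·(2E) + 10·(80 + x) = 20, i.e. 800 + 10x − 3·(240 + 5x) = 20.
Collecting terms: −5x + 80 = 20, so −5x = −60, so x = 12.
Then 2E = 240 + 5·12 = 300, so E = 150, V = 2E/5 = 60, F = 80 + 12 = 92.

150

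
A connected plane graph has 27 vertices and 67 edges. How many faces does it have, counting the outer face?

Euler's formula for a connected plane graph: V − E + F = 2, so F = 2 − 27 + 67 = 42.

42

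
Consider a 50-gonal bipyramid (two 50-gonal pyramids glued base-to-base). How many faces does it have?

A bipyramid over an n-gon has 2n triangular faces and n + 2 vertices: V = 50 + 2 = 52, E = 3·50 = 150, F = 2·50 = 100.

100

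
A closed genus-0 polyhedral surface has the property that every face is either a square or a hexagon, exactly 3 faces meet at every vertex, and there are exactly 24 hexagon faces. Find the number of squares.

Let x be the number of squares; then F = 24 + x.
Edge–face incidences: 2E = 6·24 + 4·x = 144 + 4x.
Every vertex has degree 3, so 3V = 2E.
Euler: V − E + F = 2 ⇒ (2E)/3 − E + (24 + x) = 2.
Multiply by 6: 2·(2E) − 3·(2E) + 6·(24 + x) = 12, i.e. 144 + 6x − (144 + 4x) = 12.
Collecting terms: 2x = 12, so x = 6.
Then 2E = 144 + 4·6 = 168, so E = 84, V = 2E/3 = 56, F = 24 + 6 = 30.

6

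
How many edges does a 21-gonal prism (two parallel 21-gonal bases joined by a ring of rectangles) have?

A prism on an n-gon has two n-gon bases and n rectangular sides: V = 2·21 = 42, E = 3·21 = 63, F = 21 + 2 = 23.
Check: V − E + F = 42 − 63 + 23 = 2.

63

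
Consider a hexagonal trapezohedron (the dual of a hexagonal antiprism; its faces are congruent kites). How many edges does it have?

The n-trapezohedron (dual of the n-antiprism) has V = 2·6 + 2 = 14, E = 4·6 = 24, F = 2·6 = 12.
Check: V − E + F = 14 − 24 + 12 = 2.

24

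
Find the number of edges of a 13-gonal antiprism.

52

An antiprism on an n-gon has two n-gon caps and 2n triangles: V = 2·13 = 26, E = 4·13 = 52, F = 2·13 + 2 = 28.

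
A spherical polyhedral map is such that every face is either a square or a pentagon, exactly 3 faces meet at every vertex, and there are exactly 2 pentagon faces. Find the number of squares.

5

Let x be the number of squares; then F = 2 + x.
Edge–face incidences: 2E = 5·2 + 4·x = 10 + 4x.
Every vertex has degree 3, so 3V = 2E.
Euler: V − E + F = 2 ⇒ (2E)/3 − E + (2 + x) = 2.
Multiply by 6: 2·(2E) − 3·(2E) + 6·(2 + x) = 12, i.e. 12 + 6x − (10 + 4x) = 12.
Collecting terms: 2x + 2 = 12, so 2x = 10, so x = 5.
Then 2E = 10 + 4·5 = 30, so E = 15, V = 2E/3 = 10, F = 2 + 5 = 7.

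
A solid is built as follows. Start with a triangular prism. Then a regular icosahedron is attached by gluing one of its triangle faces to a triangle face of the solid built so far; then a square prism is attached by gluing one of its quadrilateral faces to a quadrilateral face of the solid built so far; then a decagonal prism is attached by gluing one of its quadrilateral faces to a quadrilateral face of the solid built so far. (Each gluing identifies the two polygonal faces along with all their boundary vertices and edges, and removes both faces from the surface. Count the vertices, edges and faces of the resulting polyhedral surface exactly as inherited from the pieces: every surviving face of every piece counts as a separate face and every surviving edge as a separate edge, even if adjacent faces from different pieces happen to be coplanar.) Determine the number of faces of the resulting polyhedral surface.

37

A triangular prism: V=6, E=9, F=5.
Attach a regular icosahedron (V=12, E=30, F=20) along a 3-gon: merge 3 vertices and 3 edges, delete both glued faces → V=15, E=36, F=23.
Attach a square prism (V=8, E=12, F=6) along a 4-gon: merge 4 vertices and 4 edges, delete both glued faces → V=19, E=44, F=27.
Attach a decagonal prism (V=20, E=30, F=12) along a 4-gon: merge 4 vertices and 4 edges, delete both glued faces → V=35, E=70, F=37.
Check: V − E + F = 35 − 70 + 37 = 2.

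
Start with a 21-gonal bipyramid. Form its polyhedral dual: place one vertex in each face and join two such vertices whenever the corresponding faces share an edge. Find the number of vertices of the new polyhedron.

42

The base solid has V = 23, E = 63, F = 42.
The dual swaps V and F and preserves E: V′ = F = 42, E′ = E = 63, F′ = V = 23.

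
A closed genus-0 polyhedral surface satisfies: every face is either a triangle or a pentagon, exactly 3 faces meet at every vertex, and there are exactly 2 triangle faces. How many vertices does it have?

Let x be the number of pentagons; then F = 2 + x.
Edge–face incidences: 2E = 3·2 + 5·x = 6 + 5x.
Every vertex has degree 3, so 3V = 2E.
Euler: V − E + F = 2 ⇒ (2E)/3 − E + (2 + x) = 2.
Multiply by 6: 2·(2E) − 3·(2E) + 6·(2 + x) = 12, i.e. 12 + 6x − (6 + 5x) = 12.
Collecting terms: x + 6 = 12, so x = 6.
Then 2E = 6 + 5·6 = 36, so E = 18, V = 2E/3 = 12, F = 2 + 6 = 8.

12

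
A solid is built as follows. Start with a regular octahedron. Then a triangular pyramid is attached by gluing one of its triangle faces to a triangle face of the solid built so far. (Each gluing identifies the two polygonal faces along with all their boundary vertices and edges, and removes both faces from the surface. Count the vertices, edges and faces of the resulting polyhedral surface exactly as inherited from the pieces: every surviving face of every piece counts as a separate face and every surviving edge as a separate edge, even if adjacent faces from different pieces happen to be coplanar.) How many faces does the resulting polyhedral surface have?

A regular octahedron: V=6, E=12, F=8.
Attach a triangular pyramid (V=4, E=6, F=4) along a 3-gon: merge 3 vertices and 3 edges, delete both glued faces → V=7, E=15, F=10.
Check: V − E + F = 7 − 15 + 10 = 2.

10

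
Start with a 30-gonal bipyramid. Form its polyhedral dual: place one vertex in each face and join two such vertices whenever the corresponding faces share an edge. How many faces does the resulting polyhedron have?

The base solid has V = 32, E = 90, F = 60.
The dual swaps V and F and preserves E: V′ = F = 60, E′ = E = 90, F′ = V = 32.

32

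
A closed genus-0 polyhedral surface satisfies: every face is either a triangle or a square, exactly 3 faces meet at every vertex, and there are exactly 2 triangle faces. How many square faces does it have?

Let x be the number of squares; then F = 2 + x.
Edge–face incidences: 2E = 3·2 + 4·x = 6 + 4x.
Every vertex has degree 3, so 3V = 2E.
Euler: V − E + F = 2 ⇒ (2E)/3 − E + (2 + x) = 2.
Multiply by 6: 2·(2E) − 3·(2E) + 6·(2 + x) = 12, i.e. 12 + 6x − (6 + 4x) = 12.
Collecting terms: 2x + 6 = 12, so 2x = 6, so x = 3.
Then 2E = 6 + 4·3 = 18, so E = 9, V = 2E/3 = 6, F = 2 + 3 = 5.

3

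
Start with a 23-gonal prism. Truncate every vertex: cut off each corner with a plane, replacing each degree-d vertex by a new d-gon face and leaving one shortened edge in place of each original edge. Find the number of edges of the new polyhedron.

207

The base solid has V = 46, E = 69, F = 25.
Truncation replaces each original edge-end by a new vertex, so V′ = 2E = 138.
Each original edge survives, and each old vertex of degree d contributes d new edges; summing degrees gives Σd = 2E, so E′ = E + 2E = 3E = 207.
Each original face survives and each original vertex becomes one new face: F′ = F + V = 71.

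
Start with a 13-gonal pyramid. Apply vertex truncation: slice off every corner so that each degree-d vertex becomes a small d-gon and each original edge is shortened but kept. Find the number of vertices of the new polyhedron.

The base solid has V = 14, E = 26, F = 14.
Truncation replaces each original edge-end by a new vertex, so V′ = 2E = 52.
Each original edge survives, and each old vertex of degree d contributes d new edges; summing degrees gives Σd = 2E, so E′ = E + 2E = 3E = 78.
Each original face survives and each original vertex becomes one new face: F′ = F + V = 28.

52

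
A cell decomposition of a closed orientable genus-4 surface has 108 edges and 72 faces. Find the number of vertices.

30

For a closed orientable surface of genus 4, χ = 2 − 2·4 = -6.
V = -6 + E − F = -6 + 108 − 72 = 30.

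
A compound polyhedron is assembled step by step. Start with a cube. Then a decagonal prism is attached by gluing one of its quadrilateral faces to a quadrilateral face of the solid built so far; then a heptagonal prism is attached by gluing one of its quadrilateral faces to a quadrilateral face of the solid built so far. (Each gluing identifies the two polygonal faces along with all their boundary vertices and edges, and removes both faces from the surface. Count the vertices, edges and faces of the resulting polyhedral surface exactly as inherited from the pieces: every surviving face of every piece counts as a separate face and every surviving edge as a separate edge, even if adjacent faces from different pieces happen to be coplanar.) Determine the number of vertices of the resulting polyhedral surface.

A cube: V=8, E=12, F=6.
Attach a decagonal prism (V=20, E=30, F=12) along a 4-gon: merge 4 vertices and 4 edges, delete both glued faces → V=24, E=38, F=16.
Attach a heptagonal prism (V=14, E=21, F=9) along a 4-gon: merge 4 vertices and 4 edges, delete both glued faces → V=34, E=55, F=23.
Check: V − E + F = 34 − 55 + 23 = 2.

34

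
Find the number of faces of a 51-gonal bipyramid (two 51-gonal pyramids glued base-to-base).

A bipyramid over an n-gon has 2n triangular faces and n + 2 vertices: V = 51 + 2 = 53, E = 3·51 = 153, F = 2·51 = 102.
Check: V − E + F = 53 − 153 + 102 = 2.

102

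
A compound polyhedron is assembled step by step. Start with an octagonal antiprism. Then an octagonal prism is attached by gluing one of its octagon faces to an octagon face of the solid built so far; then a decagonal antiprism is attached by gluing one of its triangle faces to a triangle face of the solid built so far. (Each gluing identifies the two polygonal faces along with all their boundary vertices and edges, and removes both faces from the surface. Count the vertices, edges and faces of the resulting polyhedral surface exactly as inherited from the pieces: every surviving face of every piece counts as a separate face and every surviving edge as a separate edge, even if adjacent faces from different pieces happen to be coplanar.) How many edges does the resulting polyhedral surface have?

An octagonal antiprism: V=16, E=32, F=18.
Attach an octagonal prism (V=16, E=24, F=10) along an 8-gon: merge 8 vertices and 8 edges, delete both glued faces → V=24, E=48, F=26.
Attach a decagonal antiprism (V=20, E=40, F=22) along a 3-gon: merge 3 vertices and 3 edges, delete both glued faces → V=41, E=85, F=46.
Check: V − E + F = 41 − 85 + 46 = 2.

85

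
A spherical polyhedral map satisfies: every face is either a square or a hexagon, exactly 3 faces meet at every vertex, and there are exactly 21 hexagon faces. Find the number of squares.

6

Let x be the number of squares; then F = 21 + x.
Edge–face incidences: 2E = 6·21 + 4·x = 126 + 4x.
Every vertex has degree 3, so 3V = 2E.
Euler: V − E + F = 2 ⇒ (2E)/3 − E + (21 + x) = 2.
Multiply by 6: 2·(2E) − 3·(2E) + 6·(21 + x) = 12, i.e. 126 + 6x − (126 + 4x) = 12.
Collecting terms: 2x = 12, so x = 6.
Then 2E = 126 + 4·6 = 150, so E = 75, V = 2E/3 = 50, F = 21 + 6 = 27.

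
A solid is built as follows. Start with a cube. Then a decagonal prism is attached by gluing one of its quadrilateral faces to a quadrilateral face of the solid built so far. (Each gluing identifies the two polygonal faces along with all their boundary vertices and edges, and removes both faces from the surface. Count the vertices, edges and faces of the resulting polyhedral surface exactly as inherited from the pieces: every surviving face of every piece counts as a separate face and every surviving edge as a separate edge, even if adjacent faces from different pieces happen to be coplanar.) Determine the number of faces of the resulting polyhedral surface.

A cube: V=8, E=12, F=6.
Attach a decagonal prism (V=20, E=30, F=12) along a 4-gon: merge 4 vertices and 4 edges, delete both glued faces → V=24, E=38, F=16.
Check: V − E + F = 24 − 38 + 16 = 2.

16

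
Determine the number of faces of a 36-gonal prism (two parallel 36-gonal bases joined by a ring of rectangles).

38

A prism on an n-gon has two n-gon bases and n rectangular sides: V = 2·36 = 72, E = 3·36 = 108, F = 36 + 2 = 38.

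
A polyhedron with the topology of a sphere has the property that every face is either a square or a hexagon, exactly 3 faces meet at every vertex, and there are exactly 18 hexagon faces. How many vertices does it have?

44

Let x be the number of squares; then F = 18 + x.
Edge–face incidences: 2E = 6·18 + 4·x = 108 + 4x.
Every vertex has degree 3, so 3V = 2E.
Euler: V − E + F = 2 ⇒ (2E)/3 − E + (18 + x) = 2.
Multiply by 6: 2·(2E) − 3·(2E) + 6·(18 + x) = 12, i.e. 108 + 6x − (108 + 4x) = 12.
Collecting terms: 2x = 12, so x = 6.
Then 2E = 108 + 4·6 = 132, so E = 66, V = 2E/3 = 44, F = 18 + 6 = 24.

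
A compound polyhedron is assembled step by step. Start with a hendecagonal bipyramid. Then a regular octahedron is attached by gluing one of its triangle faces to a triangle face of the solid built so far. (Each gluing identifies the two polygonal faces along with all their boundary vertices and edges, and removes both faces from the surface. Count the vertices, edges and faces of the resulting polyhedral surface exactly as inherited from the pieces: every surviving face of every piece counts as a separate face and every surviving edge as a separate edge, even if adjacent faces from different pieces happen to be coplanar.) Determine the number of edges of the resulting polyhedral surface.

42

A hendecagonal bipyramid: V=13, E=33, F=22.
Attach a regular octahedron (V=6, E=12, F=8) along a 3-gon: merge 3 vertices and 3 edges, delete both glued faces → V=16, E=42, F=28.
Check: V − E + F = 16 − 42 + 28 = 2.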